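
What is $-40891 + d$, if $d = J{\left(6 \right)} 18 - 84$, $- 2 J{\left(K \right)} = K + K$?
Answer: $-41083$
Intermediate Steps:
$J{\left(K \right)} = - K$ ($J{\left(K \right)} = - \frac{K + K}{2} = - \frac{2 K}{2} = - K$)
$d = -192$ ($d = \left(-1\right) 6 \cdot 18 - 84 = \left(-6\right) 18 - 84 = -108 - 84 = -192$)
$-40891 + d = -40891 - 192 = -41083$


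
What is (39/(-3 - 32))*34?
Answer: -1326/35 ≈ -37.886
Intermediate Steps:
(39/(-3 - 32))*34 = (39/(-35))*34 = (39*(-1/35))*34 = -39/35*34 = -1326/35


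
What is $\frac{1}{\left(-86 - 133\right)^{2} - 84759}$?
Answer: $- \frac{1}{36798} \approx -2.7175 \cdot 10^{-5}$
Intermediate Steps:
$\frac{1}{\left(-86 - 133\right)^{2} - 84759} = \frac{1}{\left(-219\right)^{2} - 84759} = \frac{1}{47961 - 84759} = \frac{1}{-36798} = - \frac{1}{36798}$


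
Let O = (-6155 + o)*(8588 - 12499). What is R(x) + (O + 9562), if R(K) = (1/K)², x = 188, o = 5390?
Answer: 106084203089/35344 ≈ 3.0015e+6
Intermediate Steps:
O = 2991915 (O = (-6155 + 5390)*(8588 - 12499) = -765*(-3911) = 2991915)
R(K) = K⁻²
R(x) + (O + 9562) = 188⁻² + (2991915 + 9562) = 1/35344 + 3001477 = 106084203089/35344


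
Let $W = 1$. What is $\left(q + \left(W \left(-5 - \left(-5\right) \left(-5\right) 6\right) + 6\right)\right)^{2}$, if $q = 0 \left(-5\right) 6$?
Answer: $22201$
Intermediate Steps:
$q = 0$ ($q = 0 \cdot 6 = 0$)
$\left(q + \left(W \left(-5 - \left(-5\right) \left(-5\right) 6\right) + 6\right)\right)^{2} = \left(0 + \left(1 \left(-5 - \left(-5\right) \left(-5\right) 6\right) + 6\right)\right)^{2} = \left(0 + \left(1 \left(-5 - 25 \cdot 6\right) + 6\right)\right)^{2} = \left(0 + \left(1 \left(-5 - 150\right) + 6\right)\right)^{2} = \left(0 + \left(1 \left(-155\right) + 6\right)\right)^{2} = \left(0 + \left(-155 + 6\right)\right)^{2} = \left(0 - 149\right)^{2} = \left(-149\right)^{2} = 22201$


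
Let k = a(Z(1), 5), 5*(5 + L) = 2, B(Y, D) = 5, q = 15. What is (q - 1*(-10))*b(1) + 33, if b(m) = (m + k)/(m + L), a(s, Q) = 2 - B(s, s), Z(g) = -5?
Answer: 422/9 ≈ 46.889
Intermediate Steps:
L = -23/5 (L = -5 + (⅕)*2 = -5 + ⅖ = -23/5 ≈ -4.6000)
a(s, Q) = -3 (a(s, Q) = 2 - 1*5 = 2 - 5 = -3)
k = -3
b(m) = (-3 + m)/(-23/5 + m) (b(m) = (m - 3)/(m - 23/5) = (-3 + m)/(-23/5 + m))
(q - 1*(-10))*b(1) + 33 = (15 - 1*(-10))*(5*(-3 + 1)/(-23 + 5*1)) + 33 = (15 + 10)*(5*(-2)/(-23 + 5)) + 33 = 25*(5*(-2)/(-18)) + 33 = 25*(5*(-1/18)*(-2)) + 33 = 25*(5/9) + 33 = 125/9 + 33 = 422/9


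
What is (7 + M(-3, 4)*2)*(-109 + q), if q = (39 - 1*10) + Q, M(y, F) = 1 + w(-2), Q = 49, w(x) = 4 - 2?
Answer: -403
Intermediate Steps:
w(x) = 2
M(y, F) = 3 (M(y, F) = 1 + 2 = 3)
q = 78 (q = (39 - 1*10) + 49 = (39 - 10) + 49 = 29 + 49 = 78)
(7 + M(-3, 4)*2)*(-109 + q) = (7 + 3*2)*(-109 + 78) = (7 + 6)*(-31) = 13*(-31) = -403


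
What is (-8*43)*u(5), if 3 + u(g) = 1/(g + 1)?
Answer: 2924/3 ≈ 974.67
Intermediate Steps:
u(g) = -3 + 1/(1 + g) (u(g) = -3 + 1/(g + 1) = -3 + 1/(1 + g))
(-8*43)*u(5) = (-8*43)*((-2 - 3*5)/(1 + 5)) = -344*(-2 - 15)/6 = -172*(-17)/3 = -344*(-17/6) = 2924/3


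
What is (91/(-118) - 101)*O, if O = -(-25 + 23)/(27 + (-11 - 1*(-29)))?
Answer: -4003/885 ≈ -4.5232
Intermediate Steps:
O = 2/45 (O = -(-2)/(27 + (-11 + 29)) = -(-2)/(27 + 18) = -(-2)/45 = -1*(-2/45) = 2/45 ≈ 0.044444)
(91/(-118) - 101)*O = (91/(-118) - 101)*(2/45) = (91*(-1/118) - 101)*(2/45) = (-91/118 - 101)*(2/45) = -12009/118*2/45 = -4003/885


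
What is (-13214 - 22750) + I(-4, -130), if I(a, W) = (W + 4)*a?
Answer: -35460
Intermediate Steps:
I(a, W) = a*(4 + W) (I(a, W) = (4 + W)*a = a*(4 + W))
(-13214 - 22750) + I(-4, -130) = (-13214 - 22750) - 4*(4 - 130) = -35964 - 4*(-126) = -35964 + 504 = -35460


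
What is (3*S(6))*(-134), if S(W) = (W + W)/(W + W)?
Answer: -402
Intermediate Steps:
S(W) = 1 (S(W) = (2*W)/((2*W)) = (2*W)*(1/(2*W)) = 1)
(3*S(6))*(-134) = (3*1)*(-134) = 3*(-134) = -402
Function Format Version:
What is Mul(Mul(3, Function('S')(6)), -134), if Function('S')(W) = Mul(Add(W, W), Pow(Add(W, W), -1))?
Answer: -402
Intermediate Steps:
Function('S')(W) = 1 (Function('S')(W) = Mul(Mul(2, W), Pow(Mul(2, W), -1)) = Mul(Mul(2, W), Mul(Rational(1, 2), Pow(W, -1))) = 1)
Mul(Mul(3, Function('S')(6)), -134) = Mul(Mul(3, 1), -134) = Mul(3, -134) = -402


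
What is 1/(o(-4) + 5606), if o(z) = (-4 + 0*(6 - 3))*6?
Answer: 1/5582 ≈ 0.00017915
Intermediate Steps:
o(z) = -24 (o(z) = (-4 + 0*3)*6 = (-4 + 0)*6 = -4*6 = -24)
1/(o(-4) + 5606) = 1/(-24 + 5606) = 1/5582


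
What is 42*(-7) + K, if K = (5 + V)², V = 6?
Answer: -173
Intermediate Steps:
K = 121 (K = (5 + 6)² = 11² = 121)
42*(-7) + K = 42*(-7) + 121 = -294 + 121 = -173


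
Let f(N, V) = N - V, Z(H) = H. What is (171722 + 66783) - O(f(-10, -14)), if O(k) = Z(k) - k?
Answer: 238505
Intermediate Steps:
O(k) = 0 (O(k) = k - k = 0)
(171722 + 66783) - O(f(-10, -14)) = (171722 + 66783) - 1*0 = 238505 + 0 = 238505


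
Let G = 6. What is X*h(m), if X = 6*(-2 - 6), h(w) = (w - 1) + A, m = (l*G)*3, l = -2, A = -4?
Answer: 1968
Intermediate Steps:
m = -36 (m = -2*6*3 = -12*3 = -36)
h(w) = -5 + w (h(w) = (w - 1) - 4 = (-1 + w) - 4 = -5 + w)
X = -48 (X = 6*(-8) = -48)
X*h(m) = -48*(-5 - 36) = -48*(-41) = 1968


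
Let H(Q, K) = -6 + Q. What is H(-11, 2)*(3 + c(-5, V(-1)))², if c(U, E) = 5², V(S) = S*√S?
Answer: -13328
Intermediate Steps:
V(S) = S^(3/2)
c(U, E) = 25
H(-11, 2)*(3 + c(-5, V(-1)))² = (-6 - 11)*(3 + 25)² = -17*28² = -17*784 = -13328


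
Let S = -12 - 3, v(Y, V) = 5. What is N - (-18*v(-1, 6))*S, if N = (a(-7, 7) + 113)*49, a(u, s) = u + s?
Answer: 4187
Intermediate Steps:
S = -15
a(u, s) = s + u
N = 5537 (N = ((7 - 7) + 113)*49 = (0 + 113)*49 = 113*49 = 5537)
N - (-18*v(-1, 6))*S = 5537 - (-18*5)*(-15) = 5537 - (-90)*(-15) = 5537 - 1*1350 = 5537 - 1350 = 4187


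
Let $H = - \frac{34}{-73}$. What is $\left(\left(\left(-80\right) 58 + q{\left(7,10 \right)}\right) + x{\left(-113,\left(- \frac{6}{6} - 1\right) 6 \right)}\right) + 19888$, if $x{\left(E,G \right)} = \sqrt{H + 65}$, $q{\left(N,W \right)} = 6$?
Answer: $15254 + \frac{9 \sqrt{4307}}{73} \approx 15262.0$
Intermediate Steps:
$H = \frac{34}{73}$ ($H = \left(-34\right) \left(- \frac{1}{73}\right) = \frac{34}{73} \approx 0.46575$)
$x{\left(E,G \right)} = \frac{9 \sqrt{4307}}{73}$ ($x{\left(E,G \right)} = \sqrt{\frac{34}{73} + 65} = \sqrt{\frac{4779}{73}} = \frac{9 \sqrt{4307}}{73}$)
$\left(\left(\left(-80\right) 58 + q{\left(7,10 \right)}\right) + x{\left(-113,\left(- \frac{6}{6} - 1\right) 6 \right)}\right) + 19888 = \left(\left(\left(-80\right) 58 + 6\right) + \frac{9 \sqrt{4307}}{73}\right) + 19888 = \left(\left(-4640 + 6\right) + \frac{9 \sqrt{4307}}{73}\right) + 19888 = \left(-4634 + \frac{9 \sqrt{4307}}{73}\right) + 19888 = 15254 + \frac{9 \sqrt{4307}}{73}$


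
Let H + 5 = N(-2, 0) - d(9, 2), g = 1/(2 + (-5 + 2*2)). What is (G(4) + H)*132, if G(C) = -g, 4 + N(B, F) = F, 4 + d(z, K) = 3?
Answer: -1188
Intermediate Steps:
d(z, K) = -1 (d(z, K) = -4 + 3 = -1)
g = 1 (g = 1/(2 + (-5 + 4)) = 1/(2 - 1) = 1/1 = 1)
N(B, F) = -4 + F
G(C) = -1 (G(C) = -1*1 = -1)
H = -8 (H = -5 + ((-4 + 0) - 1*(-1)) = -5 + (-4 + 1) = -5 - 3 = -8)
(G(4) + H)*132 = (-1 - 8)*132 = -9*132 = -1188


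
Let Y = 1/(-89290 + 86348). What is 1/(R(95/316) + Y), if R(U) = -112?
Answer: -2942/329505 ≈ -0.0089285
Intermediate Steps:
Y = -1/2942 (Y = 1/(-2942) = -1/2942 ≈ -0.00033990)
1/(R(95/316) + Y) = 1/(-112 - 1/2942) = 1/(-329505/2942) = -2942/329505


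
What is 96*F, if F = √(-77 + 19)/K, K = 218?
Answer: 48*I*√58/109 ≈ 3.3537*I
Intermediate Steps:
F = I*√58/218 (F = √(-77 + 19)/218 = √(-58)*(1/218) = (I*√58)*(1/218) = I*√58/218 ≈ 0.034935*I)
96*F = 96*(I*√58/218) = 48*I*√58/109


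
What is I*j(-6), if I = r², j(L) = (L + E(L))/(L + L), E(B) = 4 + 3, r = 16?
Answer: -64/3 ≈ -21.333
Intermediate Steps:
E(B) = 7
j(L) = (7 + L)/(2*L) (j(L) = (L + 7)/(L + L) = (7 + L)/((2*L)) = (7 + L)*(1/(2*L)) = (7 + L)/(2*L))
I = 256 (I = 16² = 256)
I*j(-6) = 256*((½)*(7 - 6)/(-6)) = 256*((½)*(-⅙)*1) = 256*(-1/12) = -64/3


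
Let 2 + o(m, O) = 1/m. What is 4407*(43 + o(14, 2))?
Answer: 2534025/14 ≈ 1.8100e+5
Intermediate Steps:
o(m, O) = -2 + 1/m
4407*(43 + o(14, 2)) = 4407*(43 + (-2 + 1/14)) = 4407*(43 - 27/14) = 4407*(575/14) = 2534025/14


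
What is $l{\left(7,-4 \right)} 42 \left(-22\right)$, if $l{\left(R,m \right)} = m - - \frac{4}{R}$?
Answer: $3168$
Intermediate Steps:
$l{\left(R,m \right)} = m + \frac{4}{R}$
$l{\left(7,-4 \right)} 42 \left(-22\right) = \left(-4 + \frac{4}{7}\right) 42 \left(-22\right) = \left(- \frac{24}{7}\right) 42 \left(-22\right) = \left(-144\right) \left(-22\right) = 3168$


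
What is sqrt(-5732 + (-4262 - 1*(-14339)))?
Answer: sqrt(4345) ≈ 65.917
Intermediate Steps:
sqrt(-5732 + (-4262 - 1*(-14339))) = sqrt(-5732 + (-4262 + 14339)) = sqrt(-5732 + 10077) = sqrt(4345)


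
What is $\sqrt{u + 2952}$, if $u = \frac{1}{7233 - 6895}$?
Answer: $\frac{\sqrt{1995554}}{26} \approx 54.332$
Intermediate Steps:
$u = \frac{1}{338} \approx 0.0029586$
$\sqrt{u + 2952} = \sqrt{\frac{1}{338} + 2952} = \sqrt{\frac{997777}{338}} = \frac{\sqrt{1995554}}{26}$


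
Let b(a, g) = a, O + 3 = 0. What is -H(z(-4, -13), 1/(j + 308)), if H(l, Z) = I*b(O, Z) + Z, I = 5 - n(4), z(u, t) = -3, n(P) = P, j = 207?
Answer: 1544/515 ≈ 2.9981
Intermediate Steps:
O = -3 (O = -3 + 0 = -3)
I = 1 (I = 5 - 1*4 = 5 - 4 = 1)
H(l, Z) = -3 + Z (H(l, Z) = 1*(-3) + Z = -3 + Z)
-H(z(-4, -13), 1/(j + 308)) = -(-3 + 1/(207 + 308)) = -(-3 + 1/515) = -1*(-1544/515) = 1544/515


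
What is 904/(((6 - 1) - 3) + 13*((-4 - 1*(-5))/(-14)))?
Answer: 12656/15 ≈ 843.73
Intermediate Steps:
904/(((6 - 1) - 3) + 13*((-4 - 1*(-5))/(-14))) = 904/((5 - 3) + 13*((-4 + 5)*(-1/14))) = 904/(2 + 13*(1*(-1/14))) = 904/(2 + 13*(-1/14)) = 904/(2 - 13/14) = 904/(15/14) = 904*(14/15) = 12656/15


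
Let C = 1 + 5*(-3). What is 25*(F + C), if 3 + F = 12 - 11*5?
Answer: -1500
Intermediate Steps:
F = -46 (F = -3 + (12 - 11*5) = -3 + (12 - 55) = -3 - 43 = -46)
C = -14 (C = 1 - 15 = -14)
25*(F + C) = 25*(-46 - 14) = 25*(-60) = -1500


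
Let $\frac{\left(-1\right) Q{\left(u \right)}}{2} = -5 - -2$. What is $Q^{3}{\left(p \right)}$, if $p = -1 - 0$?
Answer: $216$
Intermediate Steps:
$p = -1$ ($p = -1 + 0 = -1$)
$Q{\left(u \right)} = 6$ ($Q{\left(u \right)} = - 2 \left(-5 - -2\right) = - 2 \left(-5 + 2\right) = \left(-2\right) \left(-3\right) = 6$)
$Q^{3}{\left(p \right)} = 6^{3} = 216$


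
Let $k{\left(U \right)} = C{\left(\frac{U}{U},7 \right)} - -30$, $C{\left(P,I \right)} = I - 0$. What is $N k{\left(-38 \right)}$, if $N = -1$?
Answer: $-37$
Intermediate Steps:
$C{\left(P,I \right)} = I$ ($C{\left(P,I \right)} = I + 0 = I$)
$k{\left(U \right)} = 37$ ($k{\left(U \right)} = 7 - -30 = 7 + 30 = 37$)
$N k{\left(-38 \right)} = \left(-1\right) 37 = -37$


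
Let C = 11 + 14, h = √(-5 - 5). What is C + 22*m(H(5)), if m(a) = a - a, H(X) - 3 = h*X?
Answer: 25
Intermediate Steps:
h = I*√10 (h = √(-10) = I*√10 ≈ 3.1623*I)
C = 25
H(X) = 3 + I*X*√10 (H(X) = 3 + (I*√10)*X = 3 + I*X*√10)
m(a) = 0
C + 22*m(H(5)) = 25 + 22*0 = 25 + 0 = 25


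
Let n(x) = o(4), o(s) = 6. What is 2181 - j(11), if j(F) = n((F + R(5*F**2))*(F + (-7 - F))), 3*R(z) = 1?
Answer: 2175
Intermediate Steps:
R(z) = 1/3 (R(z) = (1/3)*1 = 1/3)
n(x) = 6
j(F) = 6
2181 - j(11) = 2181 - 1*6 = 2181 - 6 = 2175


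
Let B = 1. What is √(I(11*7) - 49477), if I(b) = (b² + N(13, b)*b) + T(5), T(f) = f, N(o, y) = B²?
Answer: I*√43466 ≈ 208.49*I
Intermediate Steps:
N(o, y) = 1 (N(o, y) = 1² = 1)
I(b) = 5 + b + b² (I(b) = (b² + 1*b) + 5 = (b² + b) + 5 = (b + b²) + 5 = 5 + b + b²)
√(I(11*7) - 49477) = √((5 + 11*7 + (11*7)²) - 49477) = √((5 + 77 + 77²) - 49477) = √((5 + 77 + 5929) - 49477) = √(6011 - 49477) = √(-43466) = I*√43466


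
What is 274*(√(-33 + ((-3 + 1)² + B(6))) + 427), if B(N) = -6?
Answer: 116998 + 274*I*√35 ≈ 1.17e+5 + 1621.0*I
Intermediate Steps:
274*(√(-33 + ((-3 + 1)² + B(6))) + 427) = 274*(√(-33 + ((-3 + 1)² - 6)) + 427) = 274*(√(-33 + ((-2)² - 6)) + 427) = 274*(√(-33 + (4 - 6)) + 427) = 274*(√(-33 - 2) + 427) = 274*(√(-35) + 427) = 274*(I*√35 + 427) = 274*(427 + I*√35) = 116998 + 274*I*√35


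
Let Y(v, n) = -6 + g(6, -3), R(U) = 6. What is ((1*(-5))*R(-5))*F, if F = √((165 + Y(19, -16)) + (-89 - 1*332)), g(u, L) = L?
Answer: -30*I*√265 ≈ -488.36*I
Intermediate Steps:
Y(v, n) = -9 (Y(v, n) = -6 - 3 = -9)
F = I*√265 (F = √((165 - 9) + (-89 - 1*332)) = √(156 + (-89 - 332)) = √(156 - 421) = √(-265) = I*√265 ≈ 16.279*I)
((1*(-5))*R(-5))*F = ((1*(-5))*6)*(I*√265) = (-5*6)*(I*√265) = -30*I*√265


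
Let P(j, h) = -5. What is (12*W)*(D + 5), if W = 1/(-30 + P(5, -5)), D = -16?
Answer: 132/35 ≈ 3.7714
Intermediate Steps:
W = -1/35 (W = 1/(-30 - 5) = 1/(-35) = -1/35 ≈ -0.028571)
(12*W)*(D + 5) = (12*(-1/35))*(-16 + 5) = -12/35*(-11) = 132/35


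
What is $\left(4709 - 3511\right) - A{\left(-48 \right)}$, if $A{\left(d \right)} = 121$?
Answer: $1077$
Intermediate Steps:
$\left(4709 - 3511\right) - A{\left(-48 \right)} = \left(4709 - 3511\right) - 121 = 1198 - 121 = 1077$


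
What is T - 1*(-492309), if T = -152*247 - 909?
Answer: 453856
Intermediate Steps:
T = -38453 (T = -37544 - 909 = -38453)
T - 1*(-492309) = -38453 - 1*(-492309) = -38453 + 492309 = 453856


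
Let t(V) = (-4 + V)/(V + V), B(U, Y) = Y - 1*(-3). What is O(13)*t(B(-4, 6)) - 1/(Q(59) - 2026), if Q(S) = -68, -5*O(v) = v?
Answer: -2267/3141 ≈ -0.72174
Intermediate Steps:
B(U, Y) = 3 + Y (B(U, Y) = Y + 3 = 3 + Y)
O(v) = -v/5
t(V) = (-4 + V)/(2*V) (t(V) = (-4 + V)/((2*V)) = (-4 + V)*(1/(2*V)) = (-4 + V)/(2*V))
O(13)*t(B(-4, 6)) - 1/(Q(59) - 2026) = (-1/5*13)*((-4 + (3 + 6))/(2*(3 + 6))) - 1/(-68 - 2026) = -13*(-4 + 9)/(10*9) - 1/(-2094) = -13*5/(10*9) - 1*(-1/2094) = -13/5*5/18 + 1/2094 = -13/18 + 1/2094 = -2267/3141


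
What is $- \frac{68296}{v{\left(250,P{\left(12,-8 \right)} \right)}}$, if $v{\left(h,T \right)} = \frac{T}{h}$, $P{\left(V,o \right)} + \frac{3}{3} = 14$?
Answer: $- \frac{17074000}{13} \approx -1.3134 \cdot 10^{6}$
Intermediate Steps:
$P{\left(V,o \right)} = 13$ ($P{\left(V,o \right)} = -1 + 14 = 13$)
$- \frac{68296}{v{\left(250,P{\left(12,-8 \right)} \right)}} = - \frac{68296}{13 \cdot \frac{1}{250}} = - \frac{68296}{\frac{13}{250}} = \left(-68296\right) \frac{250}{13} = - \frac{17074000}{13}$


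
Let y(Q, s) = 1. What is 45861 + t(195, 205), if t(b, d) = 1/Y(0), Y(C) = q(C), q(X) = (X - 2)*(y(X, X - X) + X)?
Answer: 91721/2 ≈ 45861.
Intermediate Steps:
q(X) = (1 + X)*(-2 + X) (q(X) = (X - 2)*(1 + X) = (-2 + X)*(1 + X) = (1 + X)*(-2 + X))
Y(C) = -2 + C**2 - C
t(b, d) = -1/2 (t(b, d) = 1/(-2 + 0**2 - 1*0) = 1/(-2 + 0 + 0) = 1/(-2) = -1/2)
45861 + t(195, 205) = 45861 - 1/2 = 91721/2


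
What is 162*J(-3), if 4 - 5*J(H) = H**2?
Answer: -162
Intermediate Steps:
J(H) = 4/5 - H**2/5
162*J(-3) = 162*(4/5 - 1/5*(-3)**2) = 162*(4/5 - 1/5*9) = 162*(4/5 - 9/5) = 162*(-1) = -162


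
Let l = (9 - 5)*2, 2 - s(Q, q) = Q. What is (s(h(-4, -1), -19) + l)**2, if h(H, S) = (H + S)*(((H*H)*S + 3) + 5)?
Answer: 900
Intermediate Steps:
h(H, S) = (8 + S*H**2)*(H + S) (h(H, S) = (H + S)*((H**2*S + 3) + 5) = (H + S)*((S*H**2 + 3) + 5) = (H + S)*((3 + S*H**2) + 5) = (H + S)*(8 + S*H**2) = (8 + S*H**2)*(H + S))
s(Q, q) = 2 - Q
l = 8 (l = 4*2 = 8)
(s(h(-4, -1), -19) + l)**2 = ((2 - (8*(-4) + 8*(-1) - 1*(-4)**3 + (-4)**2*(-1)**2)) + 8)**2 = ((2 - (-32 - 8 - 1*(-64) + 16*1)) + 8)**2 = ((2 - (-32 - 8 + 64 + 16)) + 8)**2 = ((2 - 1*40) + 8)**2 = ((2 - 40) + 8)**2 = (-38 + 8)**2 = (-30)**2 = 900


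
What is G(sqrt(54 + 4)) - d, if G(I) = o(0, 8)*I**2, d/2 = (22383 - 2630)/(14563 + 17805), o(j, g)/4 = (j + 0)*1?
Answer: -19753/16184 ≈ -1.2205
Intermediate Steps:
o(j, g) = 4*j (o(j, g) = 4*((j + 0)*1) = 4*(j*1) = 4*j)
d = 19753/16184 (d = 2*((22383 - 2630)/(14563 + 17805)) = 2*(19753/32368) = 19753/16184 ≈ 1.2205)
G(I) = 0 (G(I) = (4*0)*I**2 = 0*I**2 = 0)
G(sqrt(54 + 4)) - d = 0 - 1*19753/16184 = 0 - 19753/16184 = -19753/16184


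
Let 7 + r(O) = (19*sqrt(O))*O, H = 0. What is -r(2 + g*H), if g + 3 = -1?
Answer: 7 - 38*sqrt(2) ≈ -46.740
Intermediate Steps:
g = -4 (g = -3 - 1 = -4)
r(O) = -7 + 19*O**(3/2) (r(O) = -7 + (19*sqrt(O))*O = -7 + 19*O**(3/2))
-r(2 + g*H) = -(-7 + 19*(2 - 4*0)**(3/2)) = -(-7 + 19*(2 + 0)**(3/2)) = -(-7 + 19*2**(3/2)) = -(-7 + 19*(2*sqrt(2))) = -(-7 + 38*sqrt(2)) = 7 - 38*sqrt(2)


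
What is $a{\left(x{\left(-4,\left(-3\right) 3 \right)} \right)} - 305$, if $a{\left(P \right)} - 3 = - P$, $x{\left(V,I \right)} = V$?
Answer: $-298$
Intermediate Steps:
$a{\left(P \right)} = 3 - P$
$a{\left(x{\left(-4,\left(-3\right) 3 \right)} \right)} - 305 = \left(3 - -4\right) - 305 = \left(3 + 4\right) - 305 = 7 - 305 = -298$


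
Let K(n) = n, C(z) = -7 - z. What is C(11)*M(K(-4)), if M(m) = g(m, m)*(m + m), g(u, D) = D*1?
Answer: -576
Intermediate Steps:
g(u, D) = D
M(m) = 2*m² (M(m) = m*(m + m) = m*(2*m) = 2*m²)
C(11)*M(K(-4)) = (-7 - 1*11)*(2*(-4)²) = (-7 - 11)*(2*16) = -18*32 = -576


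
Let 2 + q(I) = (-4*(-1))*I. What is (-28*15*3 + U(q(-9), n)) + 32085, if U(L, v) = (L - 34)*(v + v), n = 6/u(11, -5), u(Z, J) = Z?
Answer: 338211/11 ≈ 30746.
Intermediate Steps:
n = 6/11 ≈ 0.54545
q(I) = -2 + 4*I (q(I) = -2 + (-4*(-1))*I = -2 + 4*I)
U(L, v) = 2*v*(-34 + L) (U(L, v) = (-34 + L)*(2*v) = 2*v*(-34 + L))
(-28*15*3 + U(q(-9), n)) + 32085 = (-28*15*3 + 2*(6/11)*(-34 + (-2 + 4*(-9)))) + 32085 = (-420*3 + 2*(6/11)*(-34 + (-2 - 36))) + 32085 = (-1260 + 2*(6/11)*(-34 - 38)) + 32085 = (-1260 + 2*(6/11)*(-72)) + 32085 = (-1260 - 864/11) + 32085 = -14724/11 + 32085 = 338211/11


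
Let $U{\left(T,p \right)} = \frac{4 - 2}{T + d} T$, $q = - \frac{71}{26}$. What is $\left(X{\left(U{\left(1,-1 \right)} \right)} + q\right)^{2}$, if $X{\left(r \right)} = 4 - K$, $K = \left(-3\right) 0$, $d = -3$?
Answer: $\frac{1089}{676} \approx 1.6109$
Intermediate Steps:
$K = 0$
$q = - \frac{71}{26}$ ($q = \left(-71\right) \frac{1}{26} = - \frac{71}{26} \approx -2.7308$)
$U{\left(T,p \right)} = \frac{2 T}{-3 + T}$ ($U{\left(T,p \right)} = \frac{4 - 2}{T - 3} T = \frac{2}{-3 + T} T = \frac{2 T}{-3 + T}$)
$X{\left(r \right)} = 4$ ($X{\left(r \right)} = 4 - 0 = 4 + 0 = 4$)
$\left(X{\left(U{\left(1,-1 \right)} \right)} + q\right)^{2} = \left(4 - \frac{71}{26}\right)^{2} = \left(\frac{33}{26}\right)^{2} = \frac{1089}{676}$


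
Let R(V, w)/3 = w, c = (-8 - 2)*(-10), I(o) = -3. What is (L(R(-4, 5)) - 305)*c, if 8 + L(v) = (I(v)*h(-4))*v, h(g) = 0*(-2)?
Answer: -31300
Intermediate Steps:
h(g) = 0
c = 100 (c = -10*(-10) = 100)
R(V, w) = 3*w
L(v) = -8 (L(v) = -8 + (-3*0)*v = -8 + 0*v = -8 + 0 = -8)
(L(R(-4, 5)) - 305)*c = (-8 - 305)*100 = -313*100 = -31300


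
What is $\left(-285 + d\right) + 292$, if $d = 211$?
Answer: $218$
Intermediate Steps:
$\left(-285 + d\right) + 292 = \left(-285 + 211\right) + 292 = -74 + 292 = 218$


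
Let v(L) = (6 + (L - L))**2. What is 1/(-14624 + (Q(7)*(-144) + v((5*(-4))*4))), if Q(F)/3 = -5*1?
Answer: -1/12428 ≈ -8.0463e-5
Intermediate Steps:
Q(F) = -15 (Q(F) = 3*(-5*1) = 3*(-5) = -15)
v(L) = 36 (v(L) = (6 + 0)**2 = 6**2 = 36)
1/(-14624 + (Q(7)*(-144) + v((5*(-4))*4))) = 1/(-14624 + (-15*(-144) + 36)) = 1/(-14624 + (2160 + 36)) = 1/(-14624 + 2196) = 1/(-12428) = -1/12428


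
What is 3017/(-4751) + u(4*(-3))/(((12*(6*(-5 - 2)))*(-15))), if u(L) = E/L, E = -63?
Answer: -4339729/6841440 ≈ -0.63433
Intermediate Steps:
u(L) = -63/L
3017/(-4751) + u(4*(-3))/(((12*(6*(-5 - 2)))*(-15))) = 3017/(-4751) + (-63/(4*(-3)))/(((12*(6*(-5 - 2)))*(-15))) = 3017*(-1/4751) + (-63/(-12))/(((12*(6*(-7)))*(-15))) = -3017/4751 + (-63*(-1/12))/(((12*(-42))*(-15))) = -3017/4751 + 21/(4*((-504*(-15)))) = -3017/4751 + (21/4)/7560 = -3017/4751 + (21/4)*(1/7560) = -3017/4751 + 1/1440 = -4339729/6841440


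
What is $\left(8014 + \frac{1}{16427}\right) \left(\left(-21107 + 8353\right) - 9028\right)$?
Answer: $- \frac{2867512714578}{16427} \approx -1.7456 \cdot 10^{8}$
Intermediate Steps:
$\left(8014 + \frac{1}{16427}\right) \left(\left(-21107 + 8353\right) - 9028\right) = \left(8014 + \frac{1}{16427}\right) \left(-12754 - 9028\right) = \frac{131645979}{16427} \left(-21782\right) = - \frac{2867512714578}{16427}$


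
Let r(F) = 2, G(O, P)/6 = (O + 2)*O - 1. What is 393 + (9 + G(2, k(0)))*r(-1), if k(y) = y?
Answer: 495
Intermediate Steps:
G(O, P) = -6 + 6*O*(2 + O) (G(O, P) = 6*((O + 2)*O - 1) = 6*((2 + O)*O - 1) = 6*(O*(2 + O) - 1) = 6*(-1 + O*(2 + O)) = -6 + 6*O*(2 + O))
393 + (9 + G(2, k(0)))*r(-1) = 393 + (9 + (-6 + 6*2² + 12*2))*2 = 393 + (9 + (-6 + 6*4 + 24))*2 = 393 + (9 + (-6 + 24 + 24))*2 = 393 + (9 + 42)*2 = 393 + 51*2 = 393 + 102 = 495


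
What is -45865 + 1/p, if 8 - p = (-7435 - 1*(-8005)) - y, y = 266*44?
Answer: -511027829/11142 ≈ -45865.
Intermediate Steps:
y = 11704
p = 11142 (p = 8 - ((-7435 - 1*(-8005)) - 1*11704) = 8 - ((-7435 + 8005) - 11704) = 8 - (570 - 11704) = 8 - 1*(-11134) = 8 + 11134 = 11142)
-45865 + 1/p = -45865 + 1/11142 = -511027829/11142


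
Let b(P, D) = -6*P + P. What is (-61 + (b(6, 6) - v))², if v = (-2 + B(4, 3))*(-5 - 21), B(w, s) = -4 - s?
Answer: 105625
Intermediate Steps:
b(P, D) = -5*P
v = 234 (v = (-2 + (-4 - 1*3))*(-5 - 21) = (-2 + (-4 - 3))*(-26) = (-2 - 7)*(-26) = -9*(-26) = 234)
(-61 + (b(6, 6) - v))² = (-61 + (-5*6 - 1*234))² = (-61 + (-30 - 234))² = (-61 - 264)² = (-325)² = 105625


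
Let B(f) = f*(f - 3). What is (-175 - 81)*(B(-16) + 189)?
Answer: -126208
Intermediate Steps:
B(f) = f*(-3 + f)
(-175 - 81)*(B(-16) + 189) = (-175 - 81)*(-16*(-3 - 16) + 189) = -256*(-16*(-19) + 189) = -256*(304 + 189) = -256*493 = -126208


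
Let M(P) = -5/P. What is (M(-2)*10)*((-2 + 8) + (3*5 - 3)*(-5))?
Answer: -1350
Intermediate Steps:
(M(-2)*10)*((-2 + 8) + (3*5 - 3)*(-5)) = (-5/(-2)*10)*((-2 + 8) + (3*5 - 3)*(-5)) = (-5*(-½)*10)*(6 + (15 - 3)*(-5)) = ((5/2)*10)*(6 + 12*(-5)) = 25*(6 - 60) = 25*(-54) = -1350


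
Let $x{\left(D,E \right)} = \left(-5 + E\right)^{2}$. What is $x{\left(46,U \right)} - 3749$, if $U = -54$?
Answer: $-268$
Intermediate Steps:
$x{\left(46,U \right)} - 3749 = \left(-5 - 54\right)^{2} - 3749 = \left(-59\right)^{2} - 3749 = 3481 - 3749 = -268$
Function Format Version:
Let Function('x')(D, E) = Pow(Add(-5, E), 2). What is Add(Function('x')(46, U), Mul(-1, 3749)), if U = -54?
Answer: -268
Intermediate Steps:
Add(Function('x')(46, U), Mul(-1, 3749)) = Add(Pow(Add(-5, -54), 2), Mul(-1, 3749)) = Add(Pow(-59, 2), -3749) = Add(3481, -3749) = -268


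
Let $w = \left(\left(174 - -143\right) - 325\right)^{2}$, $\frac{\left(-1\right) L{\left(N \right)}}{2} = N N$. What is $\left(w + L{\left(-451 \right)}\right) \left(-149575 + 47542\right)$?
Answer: $41500698354$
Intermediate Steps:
$L{\left(N \right)} = - 2 N^{2}$ ($L{\left(N \right)} = - 2 N N = - 2 N^{2}$)
$w = 64$ ($w = \left(\left(174 + 143\right) - 325\right)^{2} = \left(317 - 325\right)^{2} = \left(-8\right)^{2} = 64$)
$\left(w + L{\left(-451 \right)}\right) \left(-149575 + 47542\right) = \left(64 - 2 \left(-451\right)^{2}\right) \left(-149575 + 47542\right) = \left(64 - 406802\right) \left(-102033\right) = \left(-406738\right) \left(-102033\right) = 41500698354$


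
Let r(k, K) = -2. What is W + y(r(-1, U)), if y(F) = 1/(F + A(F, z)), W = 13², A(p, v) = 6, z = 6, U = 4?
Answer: 677/4 ≈ 169.25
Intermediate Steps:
W = 169
y(F) = 1/(6 + F) (y(F) = 1/(F + 6) = 1/(6 + F))
W + y(r(-1, U)) = 169 + 1/(6 - 2) = 169 + 1/4 = 169 + ¼ = 677/4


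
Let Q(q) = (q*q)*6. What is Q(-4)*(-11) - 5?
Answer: -1061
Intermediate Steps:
Q(q) = 6*q² (Q(q) = q²*6 = 6*q²)
Q(-4)*(-11) - 5 = (6*(-4)²)*(-11) - 5 = (6*16)*(-11) - 5 = 96*(-11) - 5 = -1056 - 5 = -1061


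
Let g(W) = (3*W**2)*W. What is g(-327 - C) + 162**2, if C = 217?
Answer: -482941308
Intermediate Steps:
g(W) = 3*W**3
g(-327 - C) + 162**2 = 3*(-327 - 1*217)**3 + 162**2 = 3*(-327 - 217)**3 + 26244 = 3*(-544)**3 + 26244 = 3*(-160989184) + 26244 = -482967552 + 26244 = -482941308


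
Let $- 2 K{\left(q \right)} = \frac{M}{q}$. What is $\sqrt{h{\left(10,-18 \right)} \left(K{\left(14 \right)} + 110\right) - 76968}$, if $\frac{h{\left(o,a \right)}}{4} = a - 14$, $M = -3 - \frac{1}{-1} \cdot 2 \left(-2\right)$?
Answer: $6 i \sqrt{2530} \approx 301.79 i$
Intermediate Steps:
$M = -7$ ($M = -3 - \left(-1\right) 2 \left(-2\right) = -3 - \left(-2\right) \left(-2\right) = -3 - 4 = -7$)
$K{\left(q \right)} = \frac{7}{2 q}$ ($K{\left(q \right)} = - \frac{\left(-7\right) \frac{1}{q}}{2} = \frac{7}{2 q}$)
$h{\left(o,a \right)} = -56 + 4 a$ ($h{\left(o,a \right)} = 4 \left(a - 14\right) = 4 \left(-14 + a\right) = -56 + 4 a$)
$\sqrt{h{\left(10,-18 \right)} \left(K{\left(14 \right)} + 110\right) - 76968} = \sqrt{\left(-56 + 4 \left(-18\right)\right) \left(\frac{7}{2 \cdot 14} + 110\right) - 76968} = \sqrt{\left(-56 - 72\right) \left(\frac{7}{2} \cdot \frac{1}{14} + 110\right) - 76968} = \sqrt{- 128 \left(\frac{1}{4} + 110\right) - 76968} = \sqrt{\left(-128\right) \frac{441}{4} - 76968} = \sqrt{-14112 - 76968} = \sqrt{-91080} = 6 i \sqrt{2530}$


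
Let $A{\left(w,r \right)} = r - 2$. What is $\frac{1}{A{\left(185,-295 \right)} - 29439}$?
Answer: $- \frac{1}{29736} \approx -3.3629 \cdot 10^{-5}$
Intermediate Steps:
$A{\left(w,r \right)} = -2 + r$ ($A{\left(w,r \right)} = r - 2 = -2 + r$)
$\frac{1}{A{\left(185,-295 \right)} - 29439} = \frac{1}{\left(-2 - 295\right) - 29439} = \frac{1}{-297 - 29439} = \frac{1}{-29736} = - \frac{1}{29736}$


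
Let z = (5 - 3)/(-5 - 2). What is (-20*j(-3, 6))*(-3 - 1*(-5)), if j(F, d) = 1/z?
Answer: 140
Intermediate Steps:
z = -2/7 (z = 2/(-7) = 2*(-⅐) = -2/7 ≈ -0.28571)
j(F, d) = -7/2 (j(F, d) = 1/(-2/7) = -7/2)
(-20*j(-3, 6))*(-3 - 1*(-5)) = (-20*(-7/2))*(-3 - 1*(-5)) = 70*(-3 + 5) = 70*2 = 140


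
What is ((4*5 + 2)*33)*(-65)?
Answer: -47190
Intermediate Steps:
((4*5 + 2)*33)*(-65) = ((20 + 2)*33)*(-65) = (22*33)*(-65) = 726*(-65) = -47190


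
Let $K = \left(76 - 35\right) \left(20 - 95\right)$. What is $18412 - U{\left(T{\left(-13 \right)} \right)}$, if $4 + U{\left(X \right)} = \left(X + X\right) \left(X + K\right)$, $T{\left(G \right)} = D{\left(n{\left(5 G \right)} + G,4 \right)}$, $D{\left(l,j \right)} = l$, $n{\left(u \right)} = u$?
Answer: $-473452$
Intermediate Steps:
$K = -3075$ ($K = 41 \left(-75\right) = -3075$)
$T{\left(G \right)} = 6 G$ ($T{\left(G \right)} = 5 G + G = 6 G$)
$U{\left(X \right)} = -4 + 2 X \left(-3075 + X\right)$ ($U{\left(X \right)} = -4 + \left(X + X\right) \left(X - 3075\right) = -4 + 2 X \left(-3075 + X\right)$)
$18412 - U{\left(T{\left(-13 \right)} \right)} = 18412 - \left(-4 - 6150 \cdot 6 \left(-13\right) + 2 \left(6 \left(-13\right)\right)^{2}\right) = 18412 - \left(-4 - -479700 + 2 \left(-78\right)^{2}\right) = 18412 - \left(-4 + 479700 + 2 \cdot 6084\right) = 18412 - \left(-4 + 479700 + 12168\right) = 18412 - 491864 = -473452$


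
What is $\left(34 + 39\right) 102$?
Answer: $7446$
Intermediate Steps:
$\left(34 + 39\right) 102 = 73 \cdot 102 = 7446$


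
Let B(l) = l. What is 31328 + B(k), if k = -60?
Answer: 31268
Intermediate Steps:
31328 + B(k) = 31328 - 60 = 31268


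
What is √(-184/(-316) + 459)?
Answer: √2868253/79 ≈ 21.438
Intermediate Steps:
√(-184/(-316) + 459) = √(-184*(-1/316) + 459) = √(46/79 + 459) = √(36307/79) = √2868253/79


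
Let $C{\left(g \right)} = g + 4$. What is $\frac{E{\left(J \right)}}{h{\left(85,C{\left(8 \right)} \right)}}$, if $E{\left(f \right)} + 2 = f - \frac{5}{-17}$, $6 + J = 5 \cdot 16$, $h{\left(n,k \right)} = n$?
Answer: $\frac{1229}{1445} \approx 0.85052$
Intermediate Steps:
$C{\left(g \right)} = 4 + g$
$J = 74$ ($J = -6 + 5 \cdot 16 = -6 + 80 = 74$)
$E{\left(f \right)} = - \frac{29}{17} + f$ ($E{\left(f \right)} = -2 + \left(f - \frac{5}{-17}\right) = -2 + \left(f - 5 \left(- \frac{1}{17}\right)\right) = -2 + \left(f - - \frac{5}{17}\right) = -2 + \left(f + \frac{5}{17}\right) = -2 + \left(\frac{5}{17} + f\right) = - \frac{29}{17} + f$)
$\frac{E{\left(J \right)}}{h{\left(85,C{\left(8 \right)} \right)}} = \frac{- \frac{29}{17} + 74}{85} = \frac{1229}{17} \cdot \frac{1}{85} = \frac{1229}{1445}$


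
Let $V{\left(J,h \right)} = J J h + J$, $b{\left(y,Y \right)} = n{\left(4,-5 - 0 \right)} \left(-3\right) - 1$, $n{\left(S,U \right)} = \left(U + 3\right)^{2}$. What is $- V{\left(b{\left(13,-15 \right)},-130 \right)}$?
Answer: $21983$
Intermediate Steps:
$n{\left(S,U \right)} = \left(3 + U\right)^{2}$
$b{\left(y,Y \right)} = -13$ ($b{\left(y,Y \right)} = \left(3 - 5\right)^{2} \left(-3\right) - 1 = \left(-2\right)^{2} \left(-3\right) - 1 = 4 \left(-3\right) - 1 = -12 - 1 = -13$)
$V{\left(J,h \right)} = J + h J^{2}$ ($V{\left(J,h \right)} = J^{2} h + J = h J^{2} + J = J + h J^{2}$)
$- V{\left(b{\left(13,-15 \right)},-130 \right)} = - \left(-13\right) \left(1 - -1690\right) = - \left(-13\right) \left(1 + 1690\right) = - \left(-13\right) 1691 = \left(-1\right) \left(-21983\right) = 21983$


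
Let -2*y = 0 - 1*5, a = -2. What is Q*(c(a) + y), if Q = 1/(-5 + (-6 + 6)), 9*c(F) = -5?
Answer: -7/18 ≈ -0.38889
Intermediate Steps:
c(F) = -5/9 (c(F) = (⅑)*(-5) = -5/9)
Q = -⅕ (Q = 1/(-5 + 0) = 1/(-5) = -⅕ ≈ -0.20000)
y = 5/2 (y = -(0 - 1*5)/2 = -(0 - 5)/2 = -½*(-5) = 5/2 ≈ 2.5000)
Q*(c(a) + y) = -(-5/9 + 5/2)/5 = -⅕*35/18 = -7/18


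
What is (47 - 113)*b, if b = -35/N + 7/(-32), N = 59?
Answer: 50589/944 ≈ 53.590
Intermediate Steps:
b = -1533/1888 (b = -35/59 + 7/(-32) = -35*1/59 + 7*(-1/32) = -35/59 - 7/32 = -1533/1888 ≈ -0.81197)
(47 - 113)*b = (47 - 113)*(-1533/1888) = -66*(-1533/1888) = 50589/944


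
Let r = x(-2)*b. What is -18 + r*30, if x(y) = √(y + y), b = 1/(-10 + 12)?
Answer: -18 + 30*I ≈ -18.0 + 30.0*I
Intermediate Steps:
b = ½ (b = 1/2 = ½ ≈ 0.50000)
x(y) = √2*√y (x(y) = √(2*y) = √2*√y)
r = I (r = (√2*√(-2))*(½) = (√2*(I*√2))*(½) = (2*I)*(½) = I ≈ 1.0*I)
-18 + r*30 = -18 + I*30 = -18 + 30*I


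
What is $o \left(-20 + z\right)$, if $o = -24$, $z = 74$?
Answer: $-1296$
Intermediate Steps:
$o \left(-20 + z\right) = - 24 \left(-20 + 74\right) = \left(-24\right) 54 = -1296$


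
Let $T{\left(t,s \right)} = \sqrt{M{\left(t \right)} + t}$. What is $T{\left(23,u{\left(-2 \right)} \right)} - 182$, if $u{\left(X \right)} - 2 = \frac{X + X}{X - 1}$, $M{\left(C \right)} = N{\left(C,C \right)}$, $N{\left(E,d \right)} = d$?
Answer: $-182 + \sqrt{46} \approx -175.22$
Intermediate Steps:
$M{\left(C \right)} = C$
$u{\left(X \right)} = 2 + \frac{2 X}{-1 + X}$ ($u{\left(X \right)} = 2 + \frac{X + X}{X - 1} = 2 + \frac{2 X}{-1 + X}$)
$T{\left(t,s \right)} = \sqrt{2} \sqrt{t}$ ($T{\left(t,s \right)} = \sqrt{t + t} = \sqrt{2 t} = \sqrt{2} \sqrt{t}$)
$T{\left(23,u{\left(-2 \right)} \right)} - 182 = \sqrt{2} \sqrt{23} - 182 = \sqrt{46} - 182 = -182 + \sqrt{46}$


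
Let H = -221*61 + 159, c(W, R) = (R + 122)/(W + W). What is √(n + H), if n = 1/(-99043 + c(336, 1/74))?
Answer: I*√12926393947291351423178/985040255 ≈ 115.42*I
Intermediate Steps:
c(W, R) = (122 + R)/(2*W) (c(W, R) = (122 + R)/((2*W)) = (122 + R)*(1/(2*W)) = (122 + R)/(2*W))
H = -13322 (H = -13481 + 159 = -13322)
n = -49728/4925201275 (n = 1/(-99043 + (½)*(122 + 1/74)/336) = 1/(-99043 + (½)*(1/336)*(122 + 1/74)) = 1/(-99043 + (½)*(1/336)*(9029/74)) = 1/(-99043 + 9029/49728) = 1/(-4925201275/49728) = -49728/4925201275 ≈ -1.0097e-5)
√(n + H) = √(-49728/4925201275 - 13322) = √(-65613531435278/4925201275) = I*√12926393947291351423178/985040255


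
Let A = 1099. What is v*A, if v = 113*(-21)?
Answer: -2607927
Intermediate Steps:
v = -2373
v*A = -2373*1099 = -2607927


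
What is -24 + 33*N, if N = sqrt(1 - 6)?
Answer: -24 + 33*I*sqrt(5) ≈ -24.0 + 73.79*I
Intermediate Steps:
N = I*sqrt(5) (N = sqrt(-5) = I*sqrt(5) ≈ 2.2361*I)
-24 + 33*N = -24 + 33*(I*sqrt(5)) = -24 + 33*I*sqrt(5)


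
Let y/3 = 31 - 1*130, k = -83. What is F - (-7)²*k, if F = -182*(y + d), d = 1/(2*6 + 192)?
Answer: 5928251/102 ≈ 58120.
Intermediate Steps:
y = -297 (y = 3*(31 - 1*130) = 3*(31 - 130) = 3*(-99) = -297)
d = 1/204 (d = 1/(12 + 192) = 1/204 ≈ 0.0049020)
F = 5513417/102 (F = -182*(-297 + 1/204) = -182*(-60587/204) = 5513417/102 ≈ 54053.)
F - (-7)²*k = 5513417/102 - (-7)²*(-83) = 5513417/102 - 49*(-83) = 5513417/102 - 1*(-4067) = 5513417/102 + 4067 = 5928251/102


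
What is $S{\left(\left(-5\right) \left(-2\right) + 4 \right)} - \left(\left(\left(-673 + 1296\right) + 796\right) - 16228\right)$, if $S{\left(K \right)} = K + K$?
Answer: $14837$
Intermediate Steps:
$S{\left(K \right)} = 2 K$
$S{\left(\left(-5\right) \left(-2\right) + 4 \right)} - \left(\left(\left(-673 + 1296\right) + 796\right) - 16228\right) = 2 \left(\left(-5\right) \left(-2\right) + 4\right) - \left(\left(\left(-673 + 1296\right) + 796\right) - 16228\right) = 2 \left(10 + 4\right) - \left(\left(623 + 796\right) - 16228\right) = 2 \cdot 14 - \left(1419 - 16228\right) = 28 - -14809 = 28 + 14809 = 14837$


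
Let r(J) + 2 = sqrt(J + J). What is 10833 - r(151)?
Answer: 10835 - sqrt(302) ≈ 10818.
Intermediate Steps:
r(J) = -2 + sqrt(2)*sqrt(J) (r(J) = -2 + sqrt(J + J) = -2 + sqrt(2*J) = -2 + sqrt(2)*sqrt(J))
10833 - r(151) = 10833 - (-2 + sqrt(2)*sqrt(151)) = 10833 - (-2 + sqrt(302)) = 10833 + (2 - sqrt(302)) = 10835 - sqrt(302)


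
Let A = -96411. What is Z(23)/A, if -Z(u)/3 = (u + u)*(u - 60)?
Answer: -1702/32137 ≈ -0.052961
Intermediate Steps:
Z(u) = -6*u*(-60 + u) (Z(u) = -3*(u + u)*(u - 60) = -3*2*u*(-60 + u) = -6*u*(-60 + u))
Z(23)/A = (6*23*(60 - 1*23))/(-96411) = (6*23*(60 - 23))*(-1/96411) = (6*23*37)*(-1/96411) = 5106*(-1/96411) = -1702/32137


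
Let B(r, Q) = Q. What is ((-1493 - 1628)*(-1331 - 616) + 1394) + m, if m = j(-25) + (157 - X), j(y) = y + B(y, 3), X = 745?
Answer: 6077371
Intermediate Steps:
j(y) = 3 + y (j(y) = y + 3 = 3 + y)
m = -610 (m = (3 - 25) + (157 - 1*745) = -22 + (157 - 745) = -22 - 588 = -610)
((-1493 - 1628)*(-1331 - 616) + 1394) + m = ((-1493 - 1628)*(-1331 - 616) + 1394) - 610 = (-3121*(-1947) + 1394) - 610 = (6076587 + 1394) - 610 = 6077981 - 610 = 6077371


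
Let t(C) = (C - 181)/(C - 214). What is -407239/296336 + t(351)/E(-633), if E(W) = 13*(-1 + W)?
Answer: -229942961463/167304489872 ≈ -1.3744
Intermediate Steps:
t(C) = (-181 + C)/(-214 + C)
E(W) = -13 + 13*W
-407239/296336 + t(351)/E(-633) = -407239/296336 + ((-181 + 351)/(-214 + 351))/(-13 + 13*(-633)) = -407239*1/296336 + (170/137)/(-13 - 8229) = -407239/296336 + ((1/137)*170)/(-8242) = -407239/296336 + (170/137)*(-1/8242) = -407239/296336 - 85/564577 = -229942961463/167304489872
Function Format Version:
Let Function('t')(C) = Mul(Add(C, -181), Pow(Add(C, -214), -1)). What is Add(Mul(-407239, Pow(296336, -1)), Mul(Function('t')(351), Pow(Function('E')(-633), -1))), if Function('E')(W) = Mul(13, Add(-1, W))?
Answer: Rational(-229942961463, 167304489872) ≈ -1.3744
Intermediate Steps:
Function('t')(C) = Mul(Pow(Add(-214, C), -1), Add(-181, C)) (Function('t')(C) = Mul(Add(-181, C), Pow(Add(-214, C), -1)) = Mul(Pow(Add(-214, C), -1), Add(-181, C)))
Function('E')(W) = Add(-13, Mul(13, W))
Add(Mul(-407239, Pow(296336, -1)), Mul(Function('t')(351), Pow(Function('E')(-633), -1))) = Add(Mul(-407239, Pow(296336, -1)), Mul(Mul(Pow(Add(-214, 351), -1), Add(-181, 351)), Pow(Add(-13, Mul(13, -633)), -1))) = Add(Mul(-407239, Rational(1, 296336)), Mul(Mul(Pow(137, -1), 170), Pow(Add(-13, -8229), -1))) = Add(Rational(-407239, 296336), Mul(Mul(Rational(1, 137), 170), Pow(-8242, -1))) = Add(Rational(-407239, 296336), Mul(Rational(170, 137), Rational(-1, 8242))) = Add(Rational(-407239, 296336), Rational(-85, 564577)) = Rational(-229942961463, 167304489872)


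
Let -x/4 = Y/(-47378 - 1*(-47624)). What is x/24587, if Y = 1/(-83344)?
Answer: 1/126024504072 ≈ 7.9350e-12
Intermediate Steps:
Y = -1/83344 ≈ -1.1998e-5
x = 1/5125656 (x = -(-1)/(20836*(-47378 - 1*(-47624))) = -(-1)/(20836*(-47378 + 47624)) = -(-1)/(20836*246) = -4*(-1/20502624) = 1/5125656 ≈ 1.9510e-7)
x/24587 = (1/5125656)/24587 = (1/5125656)*(1/24587) = 1/126024504072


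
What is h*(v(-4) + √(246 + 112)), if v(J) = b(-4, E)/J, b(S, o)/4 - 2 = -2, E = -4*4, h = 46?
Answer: 46*√358 ≈ 870.36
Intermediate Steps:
E = -16
b(S, o) = 0 (b(S, o) = 8 + 4*(-2) = 8 - 8 = 0)
v(J) = 0 (v(J) = 0/J = 0)
h*(v(-4) + √(246 + 112)) = 46*(0 + √(246 + 112)) = 46*(0 + √358) = 46*√358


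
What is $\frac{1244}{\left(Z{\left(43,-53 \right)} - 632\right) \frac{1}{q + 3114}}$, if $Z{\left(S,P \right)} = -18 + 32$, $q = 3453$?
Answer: $- \frac{1361558}{103} \approx -13219.0$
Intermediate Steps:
$Z{\left(S,P \right)} = 14$
$\frac{1244}{\left(Z{\left(43,-53 \right)} - 632\right) \frac{1}{q + 3114}} = \frac{1244}{\left(14 - 632\right) \frac{1}{3453 + 3114}} = \frac{1244}{\left(-618\right) \frac{1}{6567}} = \frac{1244}{- \frac{206}{2189}} = 1244 \left(- \frac{2189}{206}\right) = - \frac{1361558}{103}$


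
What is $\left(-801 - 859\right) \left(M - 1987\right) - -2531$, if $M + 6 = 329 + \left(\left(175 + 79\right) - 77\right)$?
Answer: $2470951$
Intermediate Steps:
$M = 500$ ($M = -6 + \left(329 + \left(\left(175 + 79\right) - 77\right)\right) = -6 + \left(329 + \left(254 - 77\right)\right) = -6 + \left(329 + 177\right) = -6 + 506 = 500$)
$\left(-801 - 859\right) \left(M - 1987\right) - -2531 = \left(-801 - 859\right) \left(500 - 1987\right) - -2531 = \left(-1660\right) \left(-1487\right) + 2531 = 2468420 + 2531 = 2470951$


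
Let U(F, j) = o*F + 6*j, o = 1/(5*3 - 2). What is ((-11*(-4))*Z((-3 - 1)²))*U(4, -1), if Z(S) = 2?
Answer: -6512/13 ≈ -500.92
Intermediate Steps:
o = 1/13 (o = 1/(15 - 2) = 1/13 ≈ 0.076923)
U(F, j) = 6*j + F/13 (U(F, j) = F/13 + 6*j = 6*j + F/13)
((-11*(-4))*Z((-3 - 1)²))*U(4, -1) = (-11*(-4)*2)*(6*(-1) + (1/13)*4) = (44*2)*(-6 + 4/13) = 88*(-74/13) = -6512/13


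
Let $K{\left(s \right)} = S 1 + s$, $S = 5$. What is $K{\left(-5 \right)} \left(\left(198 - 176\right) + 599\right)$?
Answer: $0$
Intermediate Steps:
$K{\left(s \right)} = 5 + s$ ($K{\left(s \right)} = 5 \cdot 1 + s = 5 + s$)
$K{\left(-5 \right)} \left(\left(198 - 176\right) + 599\right) = \left(5 - 5\right) \left(\left(198 - 176\right) + 599\right) = 0 \left(\left(198 - 176\right) + 599\right) = 0 \left(22 + 599\right) = 0 \cdot 621 = 0$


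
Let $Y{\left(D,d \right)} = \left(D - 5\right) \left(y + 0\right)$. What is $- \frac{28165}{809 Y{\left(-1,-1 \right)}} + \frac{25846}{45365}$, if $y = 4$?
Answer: $\frac{1779531161}{880806840} \approx 2.0203$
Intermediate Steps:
$Y{\left(D,d \right)} = -20 + 4 D$ ($Y{\left(D,d \right)} = \left(D - 5\right) \left(4 + 0\right) = \left(-5 + D\right) 4 = -20 + 4 D$)
$- \frac{28165}{809 Y{\left(-1,-1 \right)}} + \frac{25846}{45365} = - \frac{28165}{809 \left(-20 + 4 \left(-1\right)\right)} + \frac{25846}{45365} = - \frac{28165}{809 \left(-20 - 4\right)} + 25846 \cdot \frac{1}{45365} = - \frac{28165}{809 \left(-24\right)} + \frac{25846}{45365} = - \frac{28165}{-19416} + \frac{25846}{45365} = \left(-28165\right) \left(- \frac{1}{19416}\right) + \frac{25846}{45365} = \frac{28165}{19416} + \frac{25846}{45365} = \frac{1779531161}{880806840}$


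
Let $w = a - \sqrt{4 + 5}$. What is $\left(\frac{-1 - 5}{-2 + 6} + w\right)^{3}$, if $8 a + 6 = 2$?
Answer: $-125$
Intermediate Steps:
$a = - \frac{1}{2}$ ($a = - \frac{3}{4} + \frac{1}{8} \cdot 2 = - \frac{3}{4} + \frac{1}{4} = - \frac{1}{2} \approx -0.5$)
$w = - \frac{7}{2}$ ($w = - \frac{1}{2} - \sqrt{4 + 5} = - \frac{1}{2} - \sqrt{9} = - \frac{1}{2} - 3 = - \frac{7}{2} \approx -3.5$)
$\left(\frac{-1 - 5}{-2 + 6} + w\right)^{3} = \left(\frac{-1 - 5}{-2 + 6} - \frac{7}{2}\right)^{3} = \left(- \frac{6}{4} - \frac{7}{2}\right)^{3} = \left(\left(-6\right) \frac{1}{4} - \frac{7}{2}\right)^{3} = \left(- \frac{3}{2} - \frac{7}{2}\right)^{3} = \left(-5\right)^{3} = -125$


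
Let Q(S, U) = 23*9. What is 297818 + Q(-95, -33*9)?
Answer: 298025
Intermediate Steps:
Q(S, U) = 207
297818 + Q(-95, -33*9) = 297818 + 207 = 298025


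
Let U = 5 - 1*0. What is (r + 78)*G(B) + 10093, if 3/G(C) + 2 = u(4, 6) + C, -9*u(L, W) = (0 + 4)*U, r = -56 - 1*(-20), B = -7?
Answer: 1018259/101 ≈ 10082.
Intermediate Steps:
U = 5 (U = 5 + 0 = 5)
r = -36 (r = -56 + 20 = -36)
u(L, W) = -20/9 (u(L, W) = -(0 + 4)*5/9 = -4*5/9 = -⅑*20 = -20/9)
G(C) = 3/(-38/9 + C) (G(C) = 3/(-2 + (-20/9 + C)) = 3/(-38/9 + C))
(r + 78)*G(B) + 10093 = (-36 + 78)*(27/(-38 + 9*(-7))) + 10093 = 42*(27/(-38 - 63)) + 10093 = 42*(27/(-101)) + 10093 = 42*(27*(-1/101)) + 10093 = 42*(-27/101) + 10093 = -1134/101 + 10093 = 1018259/101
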